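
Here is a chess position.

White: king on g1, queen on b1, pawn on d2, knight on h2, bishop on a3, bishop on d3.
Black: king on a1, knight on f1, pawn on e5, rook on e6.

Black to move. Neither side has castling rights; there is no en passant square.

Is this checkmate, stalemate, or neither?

checkmate

Black to move; black king on a1.
In check: yes, from the white queen on b1.
King squares — b1: attacked by Bd3; a2: attacked by Qb1; b2: attacked by Qb1.
Legal moves for Black: none.
In check with no legal moves → checkmate.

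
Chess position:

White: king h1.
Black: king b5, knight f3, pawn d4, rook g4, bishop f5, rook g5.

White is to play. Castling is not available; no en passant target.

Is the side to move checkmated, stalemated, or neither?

stalemate

White to move; white king on h1.
In check: no.
King squares — g1: attacked by Nf3; g2: attacked by Rg4; h2: attacked by Nf3.
Legal moves for White: none.
Not in check and no legal moves → stalemate.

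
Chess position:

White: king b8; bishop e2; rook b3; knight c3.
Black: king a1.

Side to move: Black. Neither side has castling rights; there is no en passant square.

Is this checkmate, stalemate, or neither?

Black to move; black king on a1.
In check: no.
King squares — b1: attacked by Rb3; a2: attacked by Nc3; b2: attacked by Rb3.
Legal moves for Black: none.
Not in check and no legal moves → stalemate.

stalemate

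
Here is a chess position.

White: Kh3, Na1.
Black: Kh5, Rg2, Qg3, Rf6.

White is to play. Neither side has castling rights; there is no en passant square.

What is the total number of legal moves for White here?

0

White to move; king on h3.
In check: yes, from the black queen on g3.
Legal moves: none.
Count: 0.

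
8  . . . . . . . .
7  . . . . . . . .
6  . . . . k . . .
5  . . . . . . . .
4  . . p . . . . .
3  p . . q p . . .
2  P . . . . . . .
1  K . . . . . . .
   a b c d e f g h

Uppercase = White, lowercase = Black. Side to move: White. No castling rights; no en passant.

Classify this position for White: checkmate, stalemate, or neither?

stalemate

White to move; white king on a1.
In check: no.
King squares — b1: attacked by Qd3; a2: own pawn; b2: attacked by Pa3.
Legal moves for White: none.
Not in check and no legal moves → stalemate.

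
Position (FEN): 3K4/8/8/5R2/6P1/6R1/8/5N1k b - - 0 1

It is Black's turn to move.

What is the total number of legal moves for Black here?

0

Black to move; king on h1.
In check: no.
Legal moves: none.
Count: 0.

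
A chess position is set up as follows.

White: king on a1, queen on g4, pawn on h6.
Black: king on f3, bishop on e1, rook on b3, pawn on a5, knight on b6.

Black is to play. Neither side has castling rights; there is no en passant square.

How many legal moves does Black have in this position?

3

Black to move; king on f3.
In check: yes, from the white queen on g4.
Legal moves: Kxg4, Ke3, Kf2.
Count: 3.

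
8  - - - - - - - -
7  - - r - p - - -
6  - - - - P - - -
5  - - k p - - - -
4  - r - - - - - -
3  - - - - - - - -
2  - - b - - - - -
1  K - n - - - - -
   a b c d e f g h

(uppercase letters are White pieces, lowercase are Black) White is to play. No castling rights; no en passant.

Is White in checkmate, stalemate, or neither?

stalemate

White to move; white king on a1.
In check: no.
King squares — b1: attacked by Bc2; a2: attacked by Nc1; b2: attacked by Rb4.
Legal moves for White: none.
Not in check and no legal moves → stalemate.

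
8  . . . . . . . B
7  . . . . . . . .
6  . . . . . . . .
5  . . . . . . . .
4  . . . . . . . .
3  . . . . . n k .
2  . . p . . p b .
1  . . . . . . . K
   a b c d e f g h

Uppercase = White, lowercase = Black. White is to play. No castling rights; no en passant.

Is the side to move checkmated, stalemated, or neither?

White to move; white king on h1.
In check: yes, from the black bishop on g2.
King squares — g1: attacked by Pf2; g2: attacked by Kg3; h2: attacked by Nf3.
Legal moves for White: none.
In check with no legal moves → checkmate.

checkmate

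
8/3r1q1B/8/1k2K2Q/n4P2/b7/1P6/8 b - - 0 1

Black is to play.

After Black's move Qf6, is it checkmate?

no

After Qf6: white king on e5; in check: yes, from the black queen on f6.
White has 2 legal replies: Kxf6+, Ke4+.
In check but a legal move exists → not checkmate.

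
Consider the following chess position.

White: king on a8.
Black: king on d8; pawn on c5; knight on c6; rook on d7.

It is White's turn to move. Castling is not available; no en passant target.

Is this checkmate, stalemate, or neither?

White to move; white king on a8.
In check: no.
King squares — a7: attacked by Nc6; b7: attacked by Rd7; b8: attacked by Nc6.
Legal moves for White: none.
Not in check and no legal moves → stalemate.

stalemate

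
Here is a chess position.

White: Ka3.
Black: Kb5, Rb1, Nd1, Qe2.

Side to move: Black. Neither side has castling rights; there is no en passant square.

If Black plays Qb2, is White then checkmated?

yes

After Qb2: white king on a3; in check: yes, from the black queen on b2.
King squares — a2: attacked by Qb2; b2: attacked by Rb1; b3: attacked by Qb2; a4: attacked by Kb5; b4: attacked by Qb2.
White has no legal moves → checkmate.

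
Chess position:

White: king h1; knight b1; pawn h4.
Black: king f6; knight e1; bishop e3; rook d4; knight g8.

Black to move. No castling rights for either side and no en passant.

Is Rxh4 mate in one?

yes

After Rxh4: white king on h1; in check: yes, from the black rook on h4.
King squares — g1: attacked by Be3; g2: attacked by Ne1; h2: attacked by Rh4.
White has no legal moves → checkmate.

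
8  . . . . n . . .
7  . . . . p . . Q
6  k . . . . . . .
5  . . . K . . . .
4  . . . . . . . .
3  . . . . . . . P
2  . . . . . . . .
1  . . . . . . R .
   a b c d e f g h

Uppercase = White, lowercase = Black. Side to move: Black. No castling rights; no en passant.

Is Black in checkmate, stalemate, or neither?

neither

Black to move; black king on a6.
In check: no.
Legal moves for Black: Ng7, Nc7+, Nf6+, Nd6, Kb7, Ka7, Kb6, Kb5, Ka5, e6+, e5.
Black has 11 legal moves and is not in check → neither.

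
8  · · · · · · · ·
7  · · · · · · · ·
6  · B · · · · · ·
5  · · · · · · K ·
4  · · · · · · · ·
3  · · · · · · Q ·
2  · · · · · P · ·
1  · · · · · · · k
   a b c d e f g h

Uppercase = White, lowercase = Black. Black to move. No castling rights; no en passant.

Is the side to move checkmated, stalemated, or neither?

Black to move; black king on h1.
In check: no.
King squares — g1: attacked by Qg3; g2: attacked by Qg3; h2: attacked by Qg3.
Legal moves for Black: none.
Not in check and no legal moves → stalemate.

stalemate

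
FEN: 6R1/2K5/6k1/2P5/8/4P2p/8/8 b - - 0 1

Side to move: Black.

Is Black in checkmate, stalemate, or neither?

neither

Black to move; black king on g6.
In check: yes, from the white rook on g8.
King squares — f5: available; g5: attacked by Rg8; h5: available; f6: available; h6: available; f7: available; g7: attacked by Rg8; h7: available.
Legal moves for Black: Kh7, Kf7, Kh6, Kf6, Kh5, Kf5.
Black is in check but has 6 legal moves → neither.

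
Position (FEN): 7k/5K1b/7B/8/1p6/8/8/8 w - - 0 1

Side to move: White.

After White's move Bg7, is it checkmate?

yes

After Bg7: black king on h8; in check: yes, from the white bishop on g7.
King squares — g7: attacked by Kf7; h7: own bishop; g8: attacked by Kf7.
Black has no legal moves → checkmate.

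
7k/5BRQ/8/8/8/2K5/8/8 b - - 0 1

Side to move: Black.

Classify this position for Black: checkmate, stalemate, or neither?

Black to move; black king on h8.
In check: yes, from the white queen on h7.
King squares — g7: attacked by Qh7; h7: attacked by Rg7; g8: attacked by Bf7.
Legal moves for Black: none.
In check with no legal moves → checkmate.

checkmate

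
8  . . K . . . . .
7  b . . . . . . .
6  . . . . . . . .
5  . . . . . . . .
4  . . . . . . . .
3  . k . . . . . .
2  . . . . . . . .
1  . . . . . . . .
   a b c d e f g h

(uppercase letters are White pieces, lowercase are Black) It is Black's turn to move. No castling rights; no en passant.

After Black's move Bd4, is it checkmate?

no

After Bd4: white king on c8; in check: no.
White is not in check, so this cannot be checkmate.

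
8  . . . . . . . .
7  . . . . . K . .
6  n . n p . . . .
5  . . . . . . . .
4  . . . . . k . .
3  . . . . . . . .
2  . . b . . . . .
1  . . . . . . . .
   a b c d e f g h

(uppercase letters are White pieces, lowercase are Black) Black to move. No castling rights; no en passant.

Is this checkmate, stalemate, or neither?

neither

Black to move; black king on f4.
In check: no.
Legal moves for Black include: Nd8+, Ncb8, Ne7, Na7, Ne5+, Na5, Nd4, Ncb4, Nab8, Nc7, Nc5, Nab4, Kg5, Kf5, Ke5, Kg4, Ke4, Kg3, ... (list truncated; more exist).
Black has legal moves and is not in check → neither.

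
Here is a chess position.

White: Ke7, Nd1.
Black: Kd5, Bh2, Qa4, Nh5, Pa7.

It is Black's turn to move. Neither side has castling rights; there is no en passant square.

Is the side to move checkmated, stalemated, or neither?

Black to move; black king on d5.
In check: no.
Legal moves for Black include: Ng7, Nf6, Nf4, Ng3, Kc6, Ke5, Kc5, Ke4, Kd4, Kc4, Qe8+, Qd7+, Qc6, Qa6, Qb5, Qa5, Qh4+, Qg4, ... (list truncated; more exist).
Black has legal moves and is not in check → neither.

neither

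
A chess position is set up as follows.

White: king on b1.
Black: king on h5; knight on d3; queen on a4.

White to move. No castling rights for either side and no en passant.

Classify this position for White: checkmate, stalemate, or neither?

White to move; white king on b1.
In check: no.
King squares — a1: attacked by Qa4; c1: attacked by Nd3; a2: attacked by Qa4; b2: attacked by Nd3; c2: attacked by Qa4.
Legal moves for White: none.
Not in check and no legal moves → stalemate.

stalemate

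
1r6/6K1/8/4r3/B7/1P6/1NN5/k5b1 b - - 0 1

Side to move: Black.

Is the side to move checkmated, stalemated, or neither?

neither

Black to move; black king on a1.
In check: yes, from the white knight on c2.
Legal moves for Black: Kxb2, Ka2, Kb1.
Black is in check but has 3 legal moves → neither.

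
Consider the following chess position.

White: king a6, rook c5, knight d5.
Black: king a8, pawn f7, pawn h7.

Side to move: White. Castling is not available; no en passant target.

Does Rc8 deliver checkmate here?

yes

After Rc8: black king on a8; in check: yes, from the white rook on c8.
King squares — a7: attacked by Ka6; b7: attacked by Ka6; b8: attacked by Rc8.
Black has no legal moves → checkmate.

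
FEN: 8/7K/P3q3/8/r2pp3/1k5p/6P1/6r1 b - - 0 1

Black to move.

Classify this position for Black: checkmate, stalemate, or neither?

Black to move; black king on b3.
In check: no.
Legal moves for Black include: Qg8+, Qe8, Qc8, Qf7+, Qe7+, Qd7+, Qh6+, Qg6+, Qf6, Qd6, Qc6, Qb6, Qxa6, Qf5+, Qe5, Qd5, Qg4, Qc4, ... (list truncated; more exist).
Black has legal moves and is not in check → neither.

neither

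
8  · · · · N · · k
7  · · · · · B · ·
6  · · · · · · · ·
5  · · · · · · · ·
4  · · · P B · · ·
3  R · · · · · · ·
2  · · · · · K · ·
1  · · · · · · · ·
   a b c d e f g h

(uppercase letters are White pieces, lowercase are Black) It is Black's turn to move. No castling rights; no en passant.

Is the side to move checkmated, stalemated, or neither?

Black to move; black king on h8.
In check: no.
King squares — g7: attacked by Ne8; h7: attacked by Be4; g8: attacked by Bf7.
Legal moves for Black: none.
Not in check and no legal moves → stalemate.

stalemate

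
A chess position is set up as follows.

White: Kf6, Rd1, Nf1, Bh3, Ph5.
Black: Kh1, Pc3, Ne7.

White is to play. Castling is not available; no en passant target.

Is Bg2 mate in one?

no

After Bg2: black king on h1; in check: yes, from the white bishop on g2.
Black has 2 legal replies: Kxg2, Kg1.
In check but a legal move exists → not checkmate.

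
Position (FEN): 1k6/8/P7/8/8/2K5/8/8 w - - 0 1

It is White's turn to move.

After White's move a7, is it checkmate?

no

After a7: black king on b8; in check: yes, from the white pawn on a7.
Black has 5 legal replies: Kc8, Ka8, Kc7, Kb7, Kxa7.
In check but a legal move exists → not checkmate.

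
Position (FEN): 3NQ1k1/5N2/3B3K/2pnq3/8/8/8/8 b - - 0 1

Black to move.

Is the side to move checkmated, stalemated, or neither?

Black to move; black king on g8.
In check: yes, from the white queen on e8.
Legal moves for Black: Qxe8.
Black is in check but has 1 legal move → neither.

neither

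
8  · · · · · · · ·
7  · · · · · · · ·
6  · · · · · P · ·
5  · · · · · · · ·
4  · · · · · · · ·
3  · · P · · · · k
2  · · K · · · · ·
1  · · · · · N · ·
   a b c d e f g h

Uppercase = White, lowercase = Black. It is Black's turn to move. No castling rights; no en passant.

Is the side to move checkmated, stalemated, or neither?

neither

Black to move; black king on h3.
In check: no.
Legal moves for Black: Kh4, Kg4, Kg2.
Black has 3 legal moves and is not in check → neither.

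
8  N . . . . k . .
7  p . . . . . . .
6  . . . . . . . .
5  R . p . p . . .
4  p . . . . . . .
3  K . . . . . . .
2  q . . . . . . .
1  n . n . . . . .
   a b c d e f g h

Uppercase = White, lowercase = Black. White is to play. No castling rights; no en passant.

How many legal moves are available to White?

White to move; king on a3.
In check: yes, from the black queen on a2.
Legal moves: none.
Count: 0.

0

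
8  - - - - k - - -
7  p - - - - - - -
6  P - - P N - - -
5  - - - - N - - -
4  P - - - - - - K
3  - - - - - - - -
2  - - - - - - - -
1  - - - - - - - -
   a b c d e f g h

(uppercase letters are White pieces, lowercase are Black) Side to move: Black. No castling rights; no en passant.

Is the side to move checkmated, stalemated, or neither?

Black to move; black king on e8.
In check: no.
King squares — d7: attacked by Ne5; e7: attacked by Pd6; f7: attacked by Ne5; d8: attacked by Ne6; f8: attacked by Ne6.
Legal moves for Black: none.
Not in check and no legal moves → stalemate.

stalemate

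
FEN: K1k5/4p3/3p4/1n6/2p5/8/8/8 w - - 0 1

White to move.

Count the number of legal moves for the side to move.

White to move; king on a8.
In check: no.
Legal moves: none.
Count: 0.

0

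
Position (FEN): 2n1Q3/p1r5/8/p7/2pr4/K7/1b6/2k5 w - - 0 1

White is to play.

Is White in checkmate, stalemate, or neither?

neither

White to move; white king on a3.
In check: yes, from the black bishop on b2.
Legal moves for White: Ka4, Ka2.
White is in check but has 2 legal moves → neither.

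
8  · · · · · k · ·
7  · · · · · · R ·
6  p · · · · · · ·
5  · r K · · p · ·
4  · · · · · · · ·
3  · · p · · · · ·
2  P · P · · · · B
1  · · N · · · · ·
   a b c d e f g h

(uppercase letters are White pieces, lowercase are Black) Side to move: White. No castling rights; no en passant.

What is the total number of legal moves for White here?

4

White to move; king on c5.
In check: yes, from the black rook on b5.
Legal moves: Kd6, Kc6, Kd4, Kc4.
Count: 4.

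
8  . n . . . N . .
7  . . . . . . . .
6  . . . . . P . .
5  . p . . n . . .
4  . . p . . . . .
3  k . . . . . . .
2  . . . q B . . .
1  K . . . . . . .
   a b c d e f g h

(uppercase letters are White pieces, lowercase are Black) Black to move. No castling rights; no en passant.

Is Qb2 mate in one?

After Qb2: white king on a1; in check: yes, from the black queen on b2.
King squares — b1: attacked by Qb2; a2: attacked by Qb2; b2: attacked by Ka3.
White has no legal moves → checkmate.

yes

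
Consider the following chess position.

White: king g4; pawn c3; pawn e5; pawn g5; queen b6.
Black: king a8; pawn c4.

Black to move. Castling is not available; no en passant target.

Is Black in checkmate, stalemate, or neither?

Black to move; black king on a8.
In check: no.
King squares — a7: attacked by Qb6; b7: attacked by Qb6; b8: attacked by Qb6.
Legal moves for Black: none.
Not in check and no legal moves → stalemate.

stalemate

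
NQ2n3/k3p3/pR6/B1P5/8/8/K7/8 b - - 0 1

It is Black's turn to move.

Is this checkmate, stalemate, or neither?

Black to move; black king on a7.
In check: yes, from the white queen on b8.
King squares — a6: own pawn; b6: attacked by Ba5; b7: attacked by Rb6; a8: attacked by Qb8; b8: attacked by Rb6.
Legal moves for Black: none.
In check with no legal moves → checkmate.

checkmate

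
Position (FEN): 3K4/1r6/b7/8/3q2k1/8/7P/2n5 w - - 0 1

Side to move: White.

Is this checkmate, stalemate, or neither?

White to move; white king on d8.
In check: yes, from the black queen on d4.
King squares — c7: attacked by Rb7; d7: attacked by Qd4; e7: attacked by Rb7; c8: available; e8: available.
Legal moves for White: Ke8, Kc8.
White is in check but has 2 legal moves → neither.

neither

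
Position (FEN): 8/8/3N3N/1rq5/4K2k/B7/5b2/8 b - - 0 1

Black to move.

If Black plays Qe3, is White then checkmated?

After Qe3: white king on e4; in check: yes, from the black queen on e3.
King squares — d3: attacked by Qe3; e3: attacked by Bf2; f3: attacked by Qe3; d4: attacked by Qe3; f4: attacked by Qe3; d5: attacked by Rb5; e5: attacked by Qe3; f5: attacked by Rb5.
White has no legal moves → checkmate.

yes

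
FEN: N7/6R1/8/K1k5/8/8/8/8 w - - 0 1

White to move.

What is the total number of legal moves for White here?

White to move; king on a5.
In check: no.
Legal moves: Nc7, Nb6, Rg8, Rh7, Rf7, Re7, Rd7, Rc7+, Rb7, Ra7, Rg6, Rg5+, Rg4, Rg3, Rg2, Rg1, Ka6, Ka4.
Count: 18.

18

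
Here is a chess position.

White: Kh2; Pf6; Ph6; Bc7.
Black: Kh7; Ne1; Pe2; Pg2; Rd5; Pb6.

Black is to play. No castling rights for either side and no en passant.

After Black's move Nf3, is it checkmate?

After Nf3: white king on h2; in check: yes, from the black knight on f3.
White has 3 legal replies: Kh3, Kg3, Kxg2.
In check but a legal move exists → not checkmate.

no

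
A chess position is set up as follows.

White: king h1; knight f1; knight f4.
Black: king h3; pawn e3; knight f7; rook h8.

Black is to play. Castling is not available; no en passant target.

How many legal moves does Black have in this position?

Black to move; king on h3.
In check: yes, from the white knight on f4.
Legal moves: Kh4, Kg4+.
Count: 2.

2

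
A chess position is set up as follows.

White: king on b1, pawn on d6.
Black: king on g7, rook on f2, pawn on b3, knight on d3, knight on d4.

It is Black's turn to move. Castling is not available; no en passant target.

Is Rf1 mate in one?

After Rf1: white king on b1; in check: yes, from the black rook on f1.
King squares — a1: attacked by Rf1; c1: attacked by Rf1; a2: attacked by Pb3; b2: attacked by Nd3; c2: attacked by Pb3.
White has no legal moves → checkmate.

yes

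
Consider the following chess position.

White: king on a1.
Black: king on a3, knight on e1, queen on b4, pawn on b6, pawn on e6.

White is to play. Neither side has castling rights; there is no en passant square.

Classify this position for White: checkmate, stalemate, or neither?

stalemate

White to move; white king on a1.
In check: no.
King squares — b1: attacked by Qb4; a2: attacked by Ka3; b2: attacked by Ka3.
Legal moves for White: none.
Not in check and no legal moves → stalemate.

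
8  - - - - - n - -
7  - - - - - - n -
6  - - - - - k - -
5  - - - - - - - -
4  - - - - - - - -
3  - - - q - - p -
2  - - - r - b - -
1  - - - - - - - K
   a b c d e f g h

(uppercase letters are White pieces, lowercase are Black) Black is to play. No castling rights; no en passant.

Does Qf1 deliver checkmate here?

yes

After Qf1: white king on h1; in check: yes, from the black queen on f1.
King squares — g1: attacked by Qf1; g2: attacked by Qf1; h2: attacked by Pg3.
White has no legal moves → checkmate.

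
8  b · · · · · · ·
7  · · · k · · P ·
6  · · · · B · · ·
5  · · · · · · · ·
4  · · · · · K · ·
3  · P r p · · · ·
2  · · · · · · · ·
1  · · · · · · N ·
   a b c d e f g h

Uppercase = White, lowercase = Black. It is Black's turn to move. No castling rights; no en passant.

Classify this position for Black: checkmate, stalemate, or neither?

neither

Black to move; black king on d7.
In check: yes, from the white bishop on e6.
Legal moves for Black: Ke8, Kd8, Ke7, Kc7, Kxe6, Kd6, Kc6.
Black is in check but has 7 legal moves → neither.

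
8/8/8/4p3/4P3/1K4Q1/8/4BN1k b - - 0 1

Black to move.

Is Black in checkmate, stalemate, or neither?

Black to move; black king on h1.
In check: no.
King squares — g1: attacked by Qg3; g2: attacked by Qg3; h2: attacked by Nf1.
Legal moves for Black: none.
Not in check and no legal moves → stalemate.

stalemate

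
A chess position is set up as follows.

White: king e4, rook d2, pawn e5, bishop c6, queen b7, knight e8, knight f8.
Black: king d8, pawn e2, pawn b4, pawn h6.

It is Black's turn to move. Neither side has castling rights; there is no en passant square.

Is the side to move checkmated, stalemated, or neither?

Black to move; black king on d8.
In check: yes, from the white rook on d2.
King squares — c7: attacked by Qb7; d7: attacked by Rd2; e7: attacked by Qb7; c8: attacked by Qb7; e8: attacked by Bc6.
Legal moves for Black: none.
In check with no legal moves → checkmate.

checkmate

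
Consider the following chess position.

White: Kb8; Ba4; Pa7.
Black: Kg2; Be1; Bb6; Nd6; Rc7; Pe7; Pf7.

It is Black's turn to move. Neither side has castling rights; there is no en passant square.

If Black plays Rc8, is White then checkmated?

yes

After Rc8: white king on b8; in check: yes, from the black rook on c8.
King squares — a7: own pawn; b7: attacked by Nd6; c7: attacked by Bb6; a8: attacked by Rc8; c8: attacked by Nd6.
White has no legal moves → checkmate.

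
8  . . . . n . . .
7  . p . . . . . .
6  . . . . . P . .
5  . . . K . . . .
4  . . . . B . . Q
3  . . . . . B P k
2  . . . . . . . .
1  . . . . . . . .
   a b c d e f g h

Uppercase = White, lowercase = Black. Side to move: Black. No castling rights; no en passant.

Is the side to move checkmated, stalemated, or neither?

checkmate

Black to move; black king on h3.
In check: yes, from the white queen on h4.
King squares — g2: attacked by Bf3; h2: attacked by Qh4; g3: attacked by Qh4; g4: attacked by Bf3; h4: attacked by Pg3.
Legal moves for Black: none.
In check with no legal moves → checkmate.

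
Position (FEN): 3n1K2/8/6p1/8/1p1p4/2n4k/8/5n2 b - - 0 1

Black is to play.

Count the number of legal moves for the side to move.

Black to move; king on h3.
In check: no.
Legal moves: Nf7, Nb7, Ne6+, Nc6, Kh4, Kg4, Kg3, Kh2, Kg2, Nd5, Nb5, Ne4, Na4, Ne2, Na2, Nd1, Nb1, Ng3, Ne3, Nh2, Nd2, g5, d3, b3.
Count: 24.

24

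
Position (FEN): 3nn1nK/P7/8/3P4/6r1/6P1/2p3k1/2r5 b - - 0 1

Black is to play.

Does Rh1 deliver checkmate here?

After Rh1: white king on h8; in check: yes, from the black rook on h1.
King squares — g7: attacked by Rg4; h7: attacked by Rh1; g8: attacked by Rg4.
White has no legal moves → checkmate.

yes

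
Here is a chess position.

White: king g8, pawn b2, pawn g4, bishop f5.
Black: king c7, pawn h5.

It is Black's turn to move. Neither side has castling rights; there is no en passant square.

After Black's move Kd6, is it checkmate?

After Kd6: white king on g8; in check: no.
White is not in check, so this cannot be checkmate.

no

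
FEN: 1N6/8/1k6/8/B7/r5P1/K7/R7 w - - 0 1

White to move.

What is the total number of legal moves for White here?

White to move; king on a2.
In check: yes, from the black rook on a3.
Legal moves: Kxa3, Kb2, Kb1.
Count: 3.

3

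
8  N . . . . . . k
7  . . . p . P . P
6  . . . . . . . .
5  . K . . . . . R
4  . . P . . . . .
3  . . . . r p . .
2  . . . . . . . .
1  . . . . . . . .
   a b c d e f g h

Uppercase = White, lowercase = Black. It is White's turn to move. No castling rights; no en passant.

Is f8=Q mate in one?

After f8=Q: black king on h8; in check: yes, from the white queen on f8.
King squares — g7: attacked by Qf8; h7: attacked by Rh5; g8: attacked by Ph7.
Black has no legal moves → checkmate.

yes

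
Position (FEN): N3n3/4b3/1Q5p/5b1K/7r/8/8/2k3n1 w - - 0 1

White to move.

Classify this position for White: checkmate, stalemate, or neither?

checkmate

White to move; white king on h5.
In check: yes, from the black rook on h4.
King squares — g4: attacked by Rh4; h4: attacked by Be7; g5: attacked by Ph6; g6: attacked by Bf5; h6: attacked by Rh4.
Legal moves for White: none.
In check with no legal moves → checkmate.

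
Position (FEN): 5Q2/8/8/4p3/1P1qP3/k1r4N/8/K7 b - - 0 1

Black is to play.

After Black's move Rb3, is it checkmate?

After Rb3: white king on a1; in check: yes, from the black queen on d4.
King squares — b1: attacked by Rb3; a2: attacked by Ka3; b2: attacked by Ka3.
White has no legal moves → checkmate.

yes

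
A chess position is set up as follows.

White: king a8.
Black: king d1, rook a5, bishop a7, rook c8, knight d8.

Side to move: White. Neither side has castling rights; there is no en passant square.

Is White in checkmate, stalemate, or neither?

White to move; white king on a8.
In check: yes, from the black rook on c8.
King squares — a7: attacked by Ra5; b7: attacked by Nd8; b8: attacked by Ba7.
Legal moves for White: none.
In check with no legal moves → checkmate.

checkmate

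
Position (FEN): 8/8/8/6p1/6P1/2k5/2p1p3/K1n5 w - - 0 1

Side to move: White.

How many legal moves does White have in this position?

0

White to move; king on a1.
In check: no.
Legal moves: none.
Count: 0.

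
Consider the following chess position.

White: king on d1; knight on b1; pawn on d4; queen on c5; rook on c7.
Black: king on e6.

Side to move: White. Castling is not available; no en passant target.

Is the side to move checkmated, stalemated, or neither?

neither

White to move; white king on d1.
In check: no.
Legal moves for White include: Rc8, Rh7, Rg7, Rf7, Re7+, Rd7, Rb7, Ra7, Rc6+, Qf8, Qe7+, Qa7, Qd6+, Qc6+, Qb6+, Qh5, Qg5, Qf5+, ... (list truncated; more exist).
White has legal moves and is not in check → neither.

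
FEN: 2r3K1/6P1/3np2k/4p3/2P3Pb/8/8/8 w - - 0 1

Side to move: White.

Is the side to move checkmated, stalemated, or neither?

checkmate

White to move; white king on g8.
In check: yes, from the black rook on c8.
King squares — f7: attacked by Nd6; g7: own pawn; h7: attacked by Kh6; f8: attacked by Rc8; h8: attacked by Rc8.
Legal moves for White: none.
In check with no legal moves → checkmate.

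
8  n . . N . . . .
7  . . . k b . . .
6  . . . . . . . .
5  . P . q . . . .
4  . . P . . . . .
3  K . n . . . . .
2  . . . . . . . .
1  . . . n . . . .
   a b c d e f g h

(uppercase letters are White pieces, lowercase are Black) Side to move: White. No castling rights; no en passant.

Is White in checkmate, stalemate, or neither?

neither

White to move; white king on a3.
In check: yes, from the black bishop on e7.
King squares — a2: attacked by Nc3; b2: attacked by Nd1; b3: available; a4: attacked by Nc3; b4: attacked by Be7.
Legal moves for White: Kb3, c5.
White is in check but has 2 legal moves → neither.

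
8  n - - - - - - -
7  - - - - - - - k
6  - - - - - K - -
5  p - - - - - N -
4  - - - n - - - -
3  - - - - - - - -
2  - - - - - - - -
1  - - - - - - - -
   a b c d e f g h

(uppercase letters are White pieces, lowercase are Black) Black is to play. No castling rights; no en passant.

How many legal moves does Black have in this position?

3

Black to move; king on h7.
In check: yes, from the white knight on g5.
Legal moves: Kh8, Kg8, Kh6.
Count: 3.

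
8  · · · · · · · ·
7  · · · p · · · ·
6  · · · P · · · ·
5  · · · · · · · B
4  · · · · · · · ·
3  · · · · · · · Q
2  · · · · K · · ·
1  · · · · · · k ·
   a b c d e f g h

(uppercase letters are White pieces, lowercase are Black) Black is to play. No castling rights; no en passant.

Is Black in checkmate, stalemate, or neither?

stalemate

Black to move; black king on g1.
In check: no.
King squares — f1: attacked by Ke2; h1: attacked by Qh3; f2: attacked by Ke2; g2: attacked by Qh3; h2: attacked by Qh3.
Legal moves for Black: none.
Not in check and no legal moves → stalemate.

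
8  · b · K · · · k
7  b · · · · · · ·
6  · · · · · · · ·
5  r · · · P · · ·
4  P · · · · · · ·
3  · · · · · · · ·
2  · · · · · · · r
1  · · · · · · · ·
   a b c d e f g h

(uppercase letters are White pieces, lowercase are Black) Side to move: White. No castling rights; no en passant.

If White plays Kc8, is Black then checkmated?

After Kc8: black king on h8; in check: no.
Black is not in check, so this cannot be checkmate.

no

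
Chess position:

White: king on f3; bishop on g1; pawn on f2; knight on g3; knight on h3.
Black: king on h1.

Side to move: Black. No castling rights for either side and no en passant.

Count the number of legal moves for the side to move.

0

Black to move; king on h1.
In check: yes, from the white knight on g3.
Legal moves: none.
Count: 0.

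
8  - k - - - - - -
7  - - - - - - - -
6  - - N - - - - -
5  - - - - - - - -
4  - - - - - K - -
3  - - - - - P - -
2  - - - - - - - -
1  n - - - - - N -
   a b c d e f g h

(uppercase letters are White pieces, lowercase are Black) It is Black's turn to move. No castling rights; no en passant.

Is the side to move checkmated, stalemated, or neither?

Black to move; black king on b8.
In check: yes, from the white knight on c6.
King squares — a7: attacked by Nc6; b7: available; c7: available; a8: available; c8: available.
Legal moves for Black: Kc8, Ka8, Kc7, Kb7.
Black is in check but has 4 legal moves → neither.

neither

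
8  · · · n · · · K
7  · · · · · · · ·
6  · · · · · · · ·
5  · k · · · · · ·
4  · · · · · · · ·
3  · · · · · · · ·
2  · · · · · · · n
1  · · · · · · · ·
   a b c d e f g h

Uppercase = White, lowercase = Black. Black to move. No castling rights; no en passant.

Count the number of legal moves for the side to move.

Black to move; king on b5.
In check: no.
Legal moves: Nf7+, Nb7, Ne6, Nc6, Kc6, Kb6, Ka6, Kc5, Ka5, Kc4, Kb4, Ka4, Ng4, Nf3, Nf1.
Count: 15.

15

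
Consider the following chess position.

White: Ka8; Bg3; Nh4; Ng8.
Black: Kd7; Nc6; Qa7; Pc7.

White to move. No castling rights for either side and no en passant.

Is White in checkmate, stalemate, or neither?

checkmate

White to move; white king on a8.
In check: yes, from the black queen on a7.
King squares — a7: attacked by Nc6; b7: attacked by Qa7; b8: attacked by Nc6.
Legal moves for White: none.
In check with no legal moves → checkmate.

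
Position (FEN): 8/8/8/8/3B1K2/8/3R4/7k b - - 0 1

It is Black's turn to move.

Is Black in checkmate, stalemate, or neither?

Black to move; black king on h1.
In check: no.
King squares — g1: attacked by Bd4; g2: attacked by Rd2; h2: attacked by Rd2.
Legal moves for Black: none.
Not in check and no legal moves → stalemate.

stalemate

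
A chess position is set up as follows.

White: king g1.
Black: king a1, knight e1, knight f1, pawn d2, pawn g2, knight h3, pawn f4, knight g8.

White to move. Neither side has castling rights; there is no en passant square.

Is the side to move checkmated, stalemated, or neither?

checkmate

White to move; white king on g1.
In check: yes, from the black knight on h3.
King squares — f1: attacked by Pg2; h1: attacked by Pg2; f2: attacked by Nh3; g2: attacked by Ne1; h2: attacked by Nf1.
Legal moves for White: none.
In check with no legal moves → checkmate.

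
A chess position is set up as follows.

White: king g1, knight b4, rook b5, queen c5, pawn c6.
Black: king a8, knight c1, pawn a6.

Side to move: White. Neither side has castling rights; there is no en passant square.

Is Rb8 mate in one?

no

After Rb8: black king on a8; in check: yes, from the white rook on b8.
Black has 1 legal reply: Kxb8.
In check but a legal move exists → not checkmate.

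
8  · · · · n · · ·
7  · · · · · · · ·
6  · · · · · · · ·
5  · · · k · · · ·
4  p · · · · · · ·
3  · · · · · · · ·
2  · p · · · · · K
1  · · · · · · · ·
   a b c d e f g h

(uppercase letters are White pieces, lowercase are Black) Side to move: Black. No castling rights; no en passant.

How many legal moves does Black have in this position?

Black to move; king on d5.
In check: no.
Legal moves: Ng7, Nc7, Nf6, Nd6, Ke6, Kd6, Kc6, Ke5, Kc5, Ke4, Kd4, Kc4, a3, b1=Q, b1=R, b1=B, b1=N.
Count: 17.

17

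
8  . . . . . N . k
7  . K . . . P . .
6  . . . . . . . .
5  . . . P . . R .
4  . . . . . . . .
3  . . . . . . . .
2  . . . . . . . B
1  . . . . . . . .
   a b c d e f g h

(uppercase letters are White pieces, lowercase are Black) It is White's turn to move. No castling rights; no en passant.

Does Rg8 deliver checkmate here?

yes

After Rg8: black king on h8; in check: yes, from the white rook on g8.
King squares — g7: attacked by Rg8; h7: attacked by Nf8; g8: attacked by Pf7.
Black has no legal moves → checkmate.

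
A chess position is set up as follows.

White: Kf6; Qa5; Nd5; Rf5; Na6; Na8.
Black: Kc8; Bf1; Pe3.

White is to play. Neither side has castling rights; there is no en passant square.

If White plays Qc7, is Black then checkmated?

yes

After Qc7: black king on c8; in check: yes, from the white queen on c7.
King squares — b7: attacked by Qc7; c7: attacked by Nd5; d7: attacked by Qc7; b8: attacked by Na6; d8: attacked by Qc7.
Black has no legal moves → checkmate.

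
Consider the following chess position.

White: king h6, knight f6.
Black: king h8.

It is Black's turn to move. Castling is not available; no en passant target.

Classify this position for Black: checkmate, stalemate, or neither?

stalemate

Black to move; black king on h8.
In check: no.
King squares — g7: attacked by Kh6; h7: attacked by Nf6; g8: attacked by Nf6.
Legal moves for Black: none.
Not in check and no legal moves → stalemate.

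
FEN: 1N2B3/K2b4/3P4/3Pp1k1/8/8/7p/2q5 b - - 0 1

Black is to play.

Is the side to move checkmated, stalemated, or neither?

neither

Black to move; black king on g5.
In check: no.
Legal moves for Black include: Bxe8, Bc8, Be6, Bc6, Bf5, Bb5, Bg4, Ba4, Bh3, Kh6, Kf6, Kf5, Kh4, Kg4, Kf4, Qc8, Qc7+, Qc6, ... (list truncated; more exist).
Black has legal moves and is not in check → neither.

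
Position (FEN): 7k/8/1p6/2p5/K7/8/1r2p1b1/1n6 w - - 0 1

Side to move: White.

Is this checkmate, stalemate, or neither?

stalemate

White to move; white king on a4.
In check: no.
King squares — a3: attacked by Nb1; b3: attacked by Rb2; b4: attacked by Rb2; a5: attacked by Pb6; b5: attacked by Rb2.
Legal moves for White: none.
Not in check and no legal moves → stalemate.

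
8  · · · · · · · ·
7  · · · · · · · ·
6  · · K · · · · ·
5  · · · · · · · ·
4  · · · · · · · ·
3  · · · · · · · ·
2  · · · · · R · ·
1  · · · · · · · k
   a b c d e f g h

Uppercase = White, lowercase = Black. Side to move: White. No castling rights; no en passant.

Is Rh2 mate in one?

After Rh2: black king on h1; in check: yes, from the white rook on h2.
Black has 2 legal replies: Kxh2, Kg1.
In check but a legal move exists → not checkmate.

no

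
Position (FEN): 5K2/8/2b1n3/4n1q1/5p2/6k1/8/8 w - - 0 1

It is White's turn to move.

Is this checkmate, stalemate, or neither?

White to move; white king on f8.
In check: yes, from the black knight on e6.
King squares — e7: attacked by Qg5; f7: attacked by Ne5; g7: attacked by Qg5; e8: attacked by Bc6; g8: attacked by Qg5.
Legal moves for White: none.
In check with no legal moves → checkmate.

checkmate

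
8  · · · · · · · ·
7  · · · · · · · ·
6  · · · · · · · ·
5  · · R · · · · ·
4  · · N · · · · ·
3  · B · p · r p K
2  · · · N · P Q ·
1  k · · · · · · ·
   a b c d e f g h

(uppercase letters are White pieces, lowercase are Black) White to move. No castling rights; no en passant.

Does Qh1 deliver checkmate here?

After Qh1: black king on a1; in check: yes, from the white queen on h1.
King squares — b1: attacked by Qh1; a2: attacked by Bb3; b2: attacked by Nc4.
Black has no legal moves → checkmate.

yes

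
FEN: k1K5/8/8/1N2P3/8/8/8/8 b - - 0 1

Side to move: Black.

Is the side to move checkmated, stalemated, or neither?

Black to move; black king on a8.
In check: no.
King squares — a7: attacked by Nb5; b7: attacked by Kc8; b8: attacked by Kc8.
Legal moves for Black: none.
Not in check and no legal moves → stalemate.

stalemate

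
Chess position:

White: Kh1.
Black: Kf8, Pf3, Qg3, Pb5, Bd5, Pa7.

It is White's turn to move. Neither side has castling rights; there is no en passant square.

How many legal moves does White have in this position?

0

White to move; king on h1.
In check: no.
Legal moves: none.
Count: 0.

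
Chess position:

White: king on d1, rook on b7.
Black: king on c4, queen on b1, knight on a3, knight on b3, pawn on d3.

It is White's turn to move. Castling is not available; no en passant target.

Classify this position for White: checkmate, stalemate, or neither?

checkmate

White to move; white king on d1.
In check: yes, from the black queen on b1.
King squares — c1: attacked by Qb1; e1: attacked by Qb1; c2: attacked by Qb1; d2: attacked by Nb3; e2: attacked by Pd3.
Legal moves for White: none.
In check with no legal moves → checkmate.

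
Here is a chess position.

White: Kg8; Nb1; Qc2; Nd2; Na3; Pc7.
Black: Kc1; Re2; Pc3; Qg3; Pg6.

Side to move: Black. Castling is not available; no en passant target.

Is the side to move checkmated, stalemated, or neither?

checkmate

Black to move; black king on c1.
In check: yes, from the white queen on c2.
King squares — b1: attacked by Qc2; d1: attacked by Qc2; b2: attacked by Qc2; c2: attacked by Na3; d2: attacked by Nb1.
Legal moves for Black: none.
In check with no legal moves → checkmate.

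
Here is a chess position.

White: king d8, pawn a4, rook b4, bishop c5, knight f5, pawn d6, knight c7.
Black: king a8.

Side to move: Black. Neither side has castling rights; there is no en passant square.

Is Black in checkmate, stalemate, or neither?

checkmate

Black to move; black king on a8.
In check: yes, from the white knight on c7.
King squares — a7: attacked by Bc5; b7: attacked by Rb4; b8: attacked by Rb4.
Legal moves for Black: none.
In check with no legal moves → checkmate.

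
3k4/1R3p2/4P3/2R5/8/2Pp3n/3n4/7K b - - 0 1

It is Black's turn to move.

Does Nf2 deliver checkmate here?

no

After Nf2: white king on h1; in check: yes, from the black knight on f2.
White has 3 legal replies: Kh2, Kg2, Kg1.
In check but a legal move exists → not checkmate.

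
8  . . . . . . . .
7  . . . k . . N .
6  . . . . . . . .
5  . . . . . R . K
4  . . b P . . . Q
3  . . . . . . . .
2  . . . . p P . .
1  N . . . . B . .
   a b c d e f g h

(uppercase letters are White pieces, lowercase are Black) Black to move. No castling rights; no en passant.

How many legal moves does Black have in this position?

Black to move; king on d7.
In check: no.
Legal moves: Kc8, Kc7, Kd6, Kc6, Bg8, Bf7+, Be6, Ba6, Bd5, Bb5, Bd3, Bb3, Ba2, exf1=Q, exf1=R, exf1=B, exf1=N, e1=Q, e1=R, e1=B, e1=N.
Count: 21.

21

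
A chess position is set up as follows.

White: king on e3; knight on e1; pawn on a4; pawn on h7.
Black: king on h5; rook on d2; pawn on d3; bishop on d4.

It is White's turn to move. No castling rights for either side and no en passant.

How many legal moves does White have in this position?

5

White to move; king on e3.
In check: yes, from the black bishop on d4.
Legal moves: Kf4, Ke4, Kxd4, Kf3, Kxd2.
Count: 5.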